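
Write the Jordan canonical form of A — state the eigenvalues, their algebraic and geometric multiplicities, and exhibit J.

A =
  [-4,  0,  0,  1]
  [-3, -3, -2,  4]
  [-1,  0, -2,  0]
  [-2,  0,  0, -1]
J_2(-3) ⊕ J_2(-2)

The characteristic polynomial is
  det(x·I − A) = x^4 + 10*x^3 + 37*x^2 + 60*x + 36 = (x + 2)^2*(x + 3)^2

Eigenvalues and multiplicities (the geometric multiplicity of λ is n − rank(A − λI), which equals the number of Jordan blocks for λ):
  λ = -3: algebraic multiplicity = 2, geometric multiplicity = 1
  λ = -2: algebraic multiplicity = 2, geometric multiplicity = 1

Determining the block sizes for each eigenvalue:
  λ = -3: one block (gm = 1), so the single block has size am = 2 → block sizes [2]
  λ = -2: one block (gm = 1), so the single block has size am = 2 → block sizes [2]

Assembling the blocks gives a Jordan form
J =
  [-3,  1,  0,  0]
  [ 0, -3,  0,  0]
  [ 0,  0, -2,  1]
  [ 0,  0,  0, -2]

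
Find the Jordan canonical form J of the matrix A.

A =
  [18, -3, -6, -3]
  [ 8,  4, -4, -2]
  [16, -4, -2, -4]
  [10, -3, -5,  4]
J_3(6) ⊕ J_1(6)

The characteristic polynomial is
  det(x·I − A) = x^4 - 24*x^3 + 216*x^2 - 864*x + 1296 = (x - 6)^4

Eigenvalues and multiplicities (the geometric multiplicity of λ is n − rank(A − λI), which equals the number of Jordan blocks for λ):
  λ = 6: algebraic multiplicity = 4, geometric multiplicity = 2

Determining the block sizes for each eigenvalue:
  λ = 6: with am = 4 and gm = 2, the partition is not yet determined (e.g. several partitions of 4 into 2 parts exist). Let N = A − (6)·I. Computing rank(N^1) = 2, rank(N^2) = 1, rank(N^3) = 0; the number of blocks of size ≥ j is rank(N^{j−1}) − rank(N^j), giving [2, 1, 1]. So we have 1 block(s) of size 3, 1 block(s) of size 1 → block sizes [3, 1]

Assembling the blocks gives a Jordan form
J =
  [6, 1, 0, 0]
  [0, 6, 1, 0]
  [0, 0, 6, 0]
  [0, 0, 0, 6]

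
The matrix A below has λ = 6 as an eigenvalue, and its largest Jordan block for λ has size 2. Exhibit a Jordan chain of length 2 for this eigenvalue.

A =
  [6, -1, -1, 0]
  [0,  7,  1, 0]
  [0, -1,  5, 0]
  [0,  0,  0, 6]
A Jordan chain for λ = 6 of length 2:
v_1 = (-1, 1, -1, 0)ᵀ
v_2 = (0, 1, 0, 0)ᵀ

Let N = A − (6)·I. We want v_2 with N^2 v_2 = 0 but N^1 v_2 ≠ 0; then v_{j-1} := N · v_j for j = 2, …, 2.

Pick v_2 = (0, 1, 0, 0)ᵀ.
Then v_1 = N · v_2 = (-1, 1, -1, 0)ᵀ.

Sanity check: (A − (6)·I) v_1 = (0, 0, 0, 0)ᵀ = 0. ✓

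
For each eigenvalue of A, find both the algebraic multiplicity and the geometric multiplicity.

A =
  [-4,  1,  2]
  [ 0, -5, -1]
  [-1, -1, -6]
λ = -5: alg = 3, geom = 1

Step 1 — factor the characteristic polynomial to read off the algebraic multiplicities:
  χ_A(x) = (x + 5)^3

Step 2 — compute geometric multiplicities via the rank-nullity identity g(λ) = n − rank(A − λI):
  rank(A − (-5)·I) = 2, so dim ker(A − (-5)·I) = n − 2 = 1

Summary:
  λ = -5: algebraic multiplicity = 3, geometric multiplicity = 1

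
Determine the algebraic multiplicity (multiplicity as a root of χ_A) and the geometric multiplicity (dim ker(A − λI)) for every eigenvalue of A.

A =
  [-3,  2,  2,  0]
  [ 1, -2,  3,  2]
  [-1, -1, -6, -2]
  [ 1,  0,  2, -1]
λ = -3: alg = 4, geom = 2

Step 1 — factor the characteristic polynomial to read off the algebraic multiplicities:
  χ_A(x) = (x + 3)^4

Step 2 — compute geometric multiplicities via the rank-nullity identity g(λ) = n − rank(A − λI):
  rank(A − (-3)·I) = 2, so dim ker(A − (-3)·I) = n − 2 = 2

Summary:
  λ = -3: algebraic multiplicity = 4, geometric multiplicity = 2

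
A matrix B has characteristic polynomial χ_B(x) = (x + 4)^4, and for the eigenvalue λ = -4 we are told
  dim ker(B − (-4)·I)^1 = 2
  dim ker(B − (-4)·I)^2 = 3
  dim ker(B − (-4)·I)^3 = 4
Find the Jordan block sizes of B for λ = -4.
Block sizes for λ = -4: [3, 1]

From the dimensions of kernels of powers, the number of Jordan blocks of size at least j is d_j − d_{j−1} where d_j = dim ker(N^j) (with d_0 = 0). Computing the differences gives [2, 1, 1].
The number of blocks of size exactly k is (#blocks of size ≥ k) − (#blocks of size ≥ k + 1), so the partition is: 1 block(s) of size 1, 1 block(s) of size 3.
In nonincreasing order the block sizes are [3, 1].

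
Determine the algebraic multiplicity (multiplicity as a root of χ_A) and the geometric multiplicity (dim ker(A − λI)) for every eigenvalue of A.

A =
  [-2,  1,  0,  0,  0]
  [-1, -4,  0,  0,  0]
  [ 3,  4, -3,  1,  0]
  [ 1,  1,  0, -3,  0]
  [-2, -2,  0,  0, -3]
λ = -3: alg = 5, geom = 3

Step 1 — factor the characteristic polynomial to read off the algebraic multiplicities:
  χ_A(x) = (x + 3)^5

Step 2 — compute geometric multiplicities via the rank-nullity identity g(λ) = n − rank(A − λI):
  rank(A − (-3)·I) = 2, so dim ker(A − (-3)·I) = n − 2 = 3

Summary:
  λ = -3: algebraic multiplicity = 5, geometric multiplicity = 3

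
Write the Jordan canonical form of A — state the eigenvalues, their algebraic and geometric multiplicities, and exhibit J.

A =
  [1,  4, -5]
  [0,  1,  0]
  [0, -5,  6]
J_2(1) ⊕ J_1(6)

The characteristic polynomial is
  det(x·I − A) = x^3 - 8*x^2 + 13*x - 6 = (x - 6)*(x - 1)^2

Eigenvalues and multiplicities (the geometric multiplicity of λ is n − rank(A − λI), which equals the number of Jordan blocks for λ):
  λ = 1: algebraic multiplicity = 2, geometric multiplicity = 1
  λ = 6: algebraic multiplicity = 1, geometric multiplicity = 1

Determining the block sizes for each eigenvalue:
  λ = 1: one block (gm = 1), so the single block has size am = 2 → block sizes [2]
  λ = 6: one block (gm = 1), so the single block has size am = 1 → block sizes [1]

Assembling the blocks gives a Jordan form
J =
  [1, 1, 0]
  [0, 1, 0]
  [0, 0, 6]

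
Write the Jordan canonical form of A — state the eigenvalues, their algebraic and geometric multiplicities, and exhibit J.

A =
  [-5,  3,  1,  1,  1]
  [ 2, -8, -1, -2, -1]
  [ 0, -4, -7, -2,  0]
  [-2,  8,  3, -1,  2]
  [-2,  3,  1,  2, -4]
J_3(-5) ⊕ J_2(-5)

The characteristic polynomial is
  det(x·I − A) = x^5 + 25*x^4 + 250*x^3 + 1250*x^2 + 3125*x + 3125 = (x + 5)^5

Eigenvalues and multiplicities (the geometric multiplicity of λ is n − rank(A − λI), which equals the number of Jordan blocks for λ):
  λ = -5: algebraic multiplicity = 5, geometric multiplicity = 2

Determining the block sizes for each eigenvalue:
  λ = -5: with am = 5 and gm = 2, the partition is not yet determined (e.g. several partitions of 5 into 2 parts exist). Let N = A − (-5)·I. Computing rank(N^1) = 3, rank(N^2) = 1, rank(N^3) = 0; the number of blocks of size ≥ j is rank(N^{j−1}) − rank(N^j), giving [2, 2, 1]. So we have 1 block(s) of size 3, 1 block(s) of size 2 → block sizes [3, 2]

Assembling the blocks gives a Jordan form
J =
  [-5,  1,  0,  0,  0]
  [ 0, -5,  1,  0,  0]
  [ 0,  0, -5,  0,  0]
  [ 0,  0,  0, -5,  1]
  [ 0,  0,  0,  0, -5]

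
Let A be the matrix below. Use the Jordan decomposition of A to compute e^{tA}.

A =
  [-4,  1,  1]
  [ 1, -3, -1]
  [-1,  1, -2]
e^{tA} =
  [t^2*exp(-3*t)/2 - t*exp(-3*t) + exp(-3*t), t*exp(-3*t), -t^2*exp(-3*t)/2 + t*exp(-3*t)]
  [t*exp(-3*t), exp(-3*t), -t*exp(-3*t)]
  [t^2*exp(-3*t)/2 - t*exp(-3*t), t*exp(-3*t), -t^2*exp(-3*t)/2 + t*exp(-3*t) + exp(-3*t)]

Strategy: write A = P · J · P⁻¹ where J is a Jordan canonical form, so e^{tA} = P · e^{tJ} · P⁻¹, and e^{tJ} can be computed block-by-block.

A has Jordan form
J =
  [-3,  1,  0]
  [ 0, -3,  1]
  [ 0,  0, -3]
(up to reordering of blocks).

Per-block formulas:
  For a 3×3 Jordan block J_3(-3): exp(t · J_3(-3)) = e^(-3t)·(I + t·N + (t^2/2)·N^2), where N is the 3×3 nilpotent shift.

After assembling e^{tJ} and conjugating by P, we get:

e^{tA} =
  [t^2*exp(-3*t)/2 - t*exp(-3*t) + exp(-3*t), t*exp(-3*t), -t^2*exp(-3*t)/2 + t*exp(-3*t)]
  [t*exp(-3*t), exp(-3*t), -t*exp(-3*t)]
  [t^2*exp(-3*t)/2 - t*exp(-3*t), t*exp(-3*t), -t^2*exp(-3*t)/2 + t*exp(-3*t) + exp(-3*t)]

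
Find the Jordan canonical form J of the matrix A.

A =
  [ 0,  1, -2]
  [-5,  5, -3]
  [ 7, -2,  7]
J_3(4)

The characteristic polynomial is
  det(x·I − A) = x^3 - 12*x^2 + 48*x - 64 = (x - 4)^3

Eigenvalues and multiplicities (the geometric multiplicity of λ is n − rank(A − λI), which equals the number of Jordan blocks for λ):
  λ = 4: algebraic multiplicity = 3, geometric multiplicity = 1

Determining the block sizes for each eigenvalue:
  λ = 4: one block (gm = 1), so the single block has size am = 3 → block sizes [3]

Assembling the blocks gives a Jordan form
J =
  [4, 1, 0]
  [0, 4, 1]
  [0, 0, 4]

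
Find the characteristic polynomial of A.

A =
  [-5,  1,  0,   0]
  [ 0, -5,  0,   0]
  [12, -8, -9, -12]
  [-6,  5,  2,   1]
x^4 + 18*x^3 + 120*x^2 + 350*x + 375

Expanding det(x·I − A) (e.g. by cofactor expansion or by noting that A is similar to its Jordan form J, which has the same characteristic polynomial as A) gives
  χ_A(x) = x^4 + 18*x^3 + 120*x^2 + 350*x + 375
which factors as (x + 3)*(x + 5)^3. The eigenvalues (with algebraic multiplicities) are λ = -5 with multiplicity 3, λ = -3 with multiplicity 1.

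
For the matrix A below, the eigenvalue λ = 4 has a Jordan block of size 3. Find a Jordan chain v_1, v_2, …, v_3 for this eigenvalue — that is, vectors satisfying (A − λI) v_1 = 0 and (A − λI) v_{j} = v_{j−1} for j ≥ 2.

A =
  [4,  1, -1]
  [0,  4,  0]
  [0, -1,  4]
A Jordan chain for λ = 4 of length 3:
v_1 = (1, 0, 0)ᵀ
v_2 = (1, 0, -1)ᵀ
v_3 = (0, 1, 0)ᵀ

Let N = A − (4)·I. We want v_3 with N^3 v_3 = 0 but N^2 v_3 ≠ 0; then v_{j-1} := N · v_j for j = 3, …, 2.

Pick v_3 = (0, 1, 0)ᵀ.
Then v_2 = N · v_3 = (1, 0, -1)ᵀ.
Then v_1 = N · v_2 = (1, 0, 0)ᵀ.

Sanity check: (A − (4)·I) v_1 = (0, 0, 0)ᵀ = 0. ✓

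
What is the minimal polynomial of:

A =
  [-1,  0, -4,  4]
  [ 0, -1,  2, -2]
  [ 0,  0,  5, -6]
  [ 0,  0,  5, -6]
x^2 + x

The characteristic polynomial is χ_A(x) = x*(x + 1)^3, so the eigenvalues are known. The minimal polynomial is
  m_A(x) = Π_λ (x − λ)^{k_λ}
where k_λ is the size of the *largest* Jordan block for λ (equivalently, the smallest k with (A − λI)^k v = 0 for every generalised eigenvector v of λ).

  λ = -1: largest Jordan block has size 1, contributing (x + 1)
  λ = 0: largest Jordan block has size 1, contributing (x − 0)

So m_A(x) = x*(x + 1) = x^2 + x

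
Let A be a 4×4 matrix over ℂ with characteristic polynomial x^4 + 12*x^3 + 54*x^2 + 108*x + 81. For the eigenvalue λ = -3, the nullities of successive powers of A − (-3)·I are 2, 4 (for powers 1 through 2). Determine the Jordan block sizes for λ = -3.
Block sizes for λ = -3: [2, 2]

From the dimensions of kernels of powers, the number of Jordan blocks of size at least j is d_j − d_{j−1} where d_j = dim ker(N^j) (with d_0 = 0). Computing the differences gives [2, 2].
The number of blocks of size exactly k is (#blocks of size ≥ k) − (#blocks of size ≥ k + 1), so the partition is: 2 block(s) of size 2.
In nonincreasing order the block sizes are [2, 2].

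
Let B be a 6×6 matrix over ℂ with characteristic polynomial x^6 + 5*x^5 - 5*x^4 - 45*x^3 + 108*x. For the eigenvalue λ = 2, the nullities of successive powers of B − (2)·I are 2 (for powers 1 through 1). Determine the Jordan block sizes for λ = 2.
Block sizes for λ = 2: [1, 1]

From the dimensions of kernels of powers, the number of Jordan blocks of size at least j is d_j − d_{j−1} where d_j = dim ker(N^j) (with d_0 = 0). Computing the differences gives [2].
The number of blocks of size exactly k is (#blocks of size ≥ k) − (#blocks of size ≥ k + 1), so the partition is: 2 block(s) of size 1.
In nonincreasing order the block sizes are [1, 1].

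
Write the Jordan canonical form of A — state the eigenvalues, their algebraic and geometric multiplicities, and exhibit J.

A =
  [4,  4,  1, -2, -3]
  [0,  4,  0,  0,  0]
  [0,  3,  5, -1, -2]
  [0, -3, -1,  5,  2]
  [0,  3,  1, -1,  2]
J_2(4) ⊕ J_2(4) ⊕ J_1(4)

The characteristic polynomial is
  det(x·I − A) = x^5 - 20*x^4 + 160*x^3 - 640*x^2 + 1280*x - 1024 = (x - 4)^5

Eigenvalues and multiplicities (the geometric multiplicity of λ is n − rank(A − λI), which equals the number of Jordan blocks for λ):
  λ = 4: algebraic multiplicity = 5, geometric multiplicity = 3

Determining the block sizes for each eigenvalue:
  λ = 4: with am = 5 and gm = 3, the partition is not yet determined (e.g. several partitions of 5 into 3 parts exist). Let N = A − (4)·I. Computing rank(N^1) = 2, rank(N^2) = 0; the number of blocks of size ≥ j is rank(N^{j−1}) − rank(N^j), giving [3, 2]. So we have 2 block(s) of size 2, 1 block(s) of size 1 → block sizes [2, 2, 1]

Assembling the blocks gives a Jordan form
J =
  [4, 1, 0, 0, 0]
  [0, 4, 0, 0, 0]
  [0, 0, 4, 1, 0]
  [0, 0, 0, 4, 0]
  [0, 0, 0, 0, 4]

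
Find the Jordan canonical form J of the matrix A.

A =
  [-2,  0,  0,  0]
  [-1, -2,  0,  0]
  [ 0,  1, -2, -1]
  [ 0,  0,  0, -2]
J_3(-2) ⊕ J_1(-2)

The characteristic polynomial is
  det(x·I − A) = x^4 + 8*x^3 + 24*x^2 + 32*x + 16 = (x + 2)^4

Eigenvalues and multiplicities (the geometric multiplicity of λ is n − rank(A − λI), which equals the number of Jordan blocks for λ):
  λ = -2: algebraic multiplicity = 4, geometric multiplicity = 2

Determining the block sizes for each eigenvalue:
  λ = -2: with am = 4 and gm = 2, the partition is not yet determined (e.g. several partitions of 4 into 2 parts exist). Let N = A − (-2)·I. Computing rank(N^1) = 2, rank(N^2) = 1, rank(N^3) = 0; the number of blocks of size ≥ j is rank(N^{j−1}) − rank(N^j), giving [2, 1, 1]. So we have 1 block(s) of size 3, 1 block(s) of size 1 → block sizes [3, 1]

Assembling the blocks gives a Jordan form
J =
  [-2,  1,  0,  0]
  [ 0, -2,  1,  0]
  [ 0,  0, -2,  0]
  [ 0,  0,  0, -2]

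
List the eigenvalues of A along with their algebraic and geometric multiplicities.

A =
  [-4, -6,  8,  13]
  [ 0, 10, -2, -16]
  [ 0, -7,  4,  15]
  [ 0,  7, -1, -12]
λ = -4: alg = 2, geom = 1; λ = 3: alg = 2, geom = 1

Step 1 — factor the characteristic polynomial to read off the algebraic multiplicities:
  χ_A(x) = (x - 3)^2*(x + 4)^2

Step 2 — compute geometric multiplicities via the rank-nullity identity g(λ) = n − rank(A − λI):
  rank(A − (-4)·I) = 3, so dim ker(A − (-4)·I) = n − 3 = 1
  rank(A − (3)·I) = 3, so dim ker(A − (3)·I) = n − 3 = 1

Summary:
  λ = -4: algebraic multiplicity = 2, geometric multiplicity = 1
  λ = 3: algebraic multiplicity = 2, geometric multiplicity = 1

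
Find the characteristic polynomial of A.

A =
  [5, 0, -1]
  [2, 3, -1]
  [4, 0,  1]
x^3 - 9*x^2 + 27*x - 27

Expanding det(x·I − A) (e.g. by cofactor expansion or by noting that A is similar to its Jordan form J, which has the same characteristic polynomial as A) gives
  χ_A(x) = x^3 - 9*x^2 + 27*x - 27
which factors as (x - 3)^3. The eigenvalues (with algebraic multiplicities) are λ = 3 with multiplicity 3.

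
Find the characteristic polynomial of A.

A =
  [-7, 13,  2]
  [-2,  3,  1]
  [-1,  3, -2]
x^3 + 6*x^2 + 12*x + 8

Expanding det(x·I − A) (e.g. by cofactor expansion or by noting that A is similar to its Jordan form J, which has the same characteristic polynomial as A) gives
  χ_A(x) = x^3 + 6*x^2 + 12*x + 8
which factors as (x + 2)^3. The eigenvalues (with algebraic multiplicities) are λ = -2 with multiplicity 3.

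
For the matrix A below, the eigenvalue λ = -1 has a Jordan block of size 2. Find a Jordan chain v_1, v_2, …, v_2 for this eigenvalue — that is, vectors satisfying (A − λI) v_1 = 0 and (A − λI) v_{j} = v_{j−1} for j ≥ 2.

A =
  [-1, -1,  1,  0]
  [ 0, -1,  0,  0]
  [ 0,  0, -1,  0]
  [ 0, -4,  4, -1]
A Jordan chain for λ = -1 of length 2:
v_1 = (-1, 0, 0, -4)ᵀ
v_2 = (0, 1, 0, 0)ᵀ

Let N = A − (-1)·I. We want v_2 with N^2 v_2 = 0 but N^1 v_2 ≠ 0; then v_{j-1} := N · v_j for j = 2, …, 2.

Pick v_2 = (0, 1, 0, 0)ᵀ.
Then v_1 = N · v_2 = (-1, 0, 0, -4)ᵀ.

Sanity check: (A − (-1)·I) v_1 = (0, 0, 0, 0)ᵀ = 0. ✓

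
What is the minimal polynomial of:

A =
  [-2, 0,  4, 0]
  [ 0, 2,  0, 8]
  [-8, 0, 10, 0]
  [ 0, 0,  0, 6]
x^2 - 8*x + 12

The characteristic polynomial is χ_A(x) = (x - 6)^2*(x - 2)^2, so the eigenvalues are known. The minimal polynomial is
  m_A(x) = Π_λ (x − λ)^{k_λ}
where k_λ is the size of the *largest* Jordan block for λ (equivalently, the smallest k with (A − λI)^k v = 0 for every generalised eigenvector v of λ).

  λ = 2: largest Jordan block has size 1, contributing (x − 2)
  λ = 6: largest Jordan block has size 1, contributing (x − 6)

So m_A(x) = (x - 6)*(x - 2) = x^2 - 8*x + 12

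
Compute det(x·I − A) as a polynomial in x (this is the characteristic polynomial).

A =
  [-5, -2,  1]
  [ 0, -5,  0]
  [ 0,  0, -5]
x^3 + 15*x^2 + 75*x + 125

Expanding det(x·I − A) (e.g. by cofactor expansion or by noting that A is similar to its Jordan form J, which has the same characteristic polynomial as A) gives
  χ_A(x) = x^3 + 15*x^2 + 75*x + 125
which factors as (x + 5)^3. The eigenvalues (with algebraic multiplicities) are λ = -5 with multiplicity 3.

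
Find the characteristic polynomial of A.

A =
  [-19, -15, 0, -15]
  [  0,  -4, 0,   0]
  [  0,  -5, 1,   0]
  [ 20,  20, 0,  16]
x^4 + 6*x^3 + x^2 - 24*x + 16

Expanding det(x·I − A) (e.g. by cofactor expansion or by noting that A is similar to its Jordan form J, which has the same characteristic polynomial as A) gives
  χ_A(x) = x^4 + 6*x^3 + x^2 - 24*x + 16
which factors as (x - 1)^2*(x + 4)^2. The eigenvalues (with algebraic multiplicities) are λ = -4 with multiplicity 2, λ = 1 with multiplicity 2.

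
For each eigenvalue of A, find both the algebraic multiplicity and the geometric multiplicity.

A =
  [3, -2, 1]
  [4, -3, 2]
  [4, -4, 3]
λ = 1: alg = 3, geom = 2

Step 1 — factor the characteristic polynomial to read off the algebraic multiplicities:
  χ_A(x) = (x - 1)^3

Step 2 — compute geometric multiplicities via the rank-nullity identity g(λ) = n − rank(A − λI):
  rank(A − (1)·I) = 1, so dim ker(A − (1)·I) = n − 1 = 2

Summary:
  λ = 1: algebraic multiplicity = 3, geometric multiplicity = 2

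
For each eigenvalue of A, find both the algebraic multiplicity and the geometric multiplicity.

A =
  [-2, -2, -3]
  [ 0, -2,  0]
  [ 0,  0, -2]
λ = -2: alg = 3, geom = 2

Step 1 — factor the characteristic polynomial to read off the algebraic multiplicities:
  χ_A(x) = (x + 2)^3

Step 2 — compute geometric multiplicities via the rank-nullity identity g(λ) = n − rank(A − λI):
  rank(A − (-2)·I) = 1, so dim ker(A − (-2)·I) = n − 1 = 2

Summary:
  λ = -2: algebraic multiplicity = 3, geometric multiplicity = 2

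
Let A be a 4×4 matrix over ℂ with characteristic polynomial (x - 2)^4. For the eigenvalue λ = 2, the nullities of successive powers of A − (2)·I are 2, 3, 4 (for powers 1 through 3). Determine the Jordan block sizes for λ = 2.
Block sizes for λ = 2: [3, 1]

From the dimensions of kernels of powers, the number of Jordan blocks of size at least j is d_j − d_{j−1} where d_j = dim ker(N^j) (with d_0 = 0). Computing the differences gives [2, 1, 1].
The number of blocks of size exactly k is (#blocks of size ≥ k) − (#blocks of size ≥ k + 1), so the partition is: 1 block(s) of size 1, 1 block(s) of size 3.
In nonincreasing order the block sizes are [3, 1].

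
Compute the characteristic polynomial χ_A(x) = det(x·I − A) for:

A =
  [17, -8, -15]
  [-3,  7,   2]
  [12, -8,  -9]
x^3 - 15*x^2 + 75*x - 125

Expanding det(x·I − A) (e.g. by cofactor expansion or by noting that A is similar to its Jordan form J, which has the same characteristic polynomial as A) gives
  χ_A(x) = x^3 - 15*x^2 + 75*x - 125
which factors as (x - 5)^3. The eigenvalues (with algebraic multiplicities) are λ = 5 with multiplicity 3.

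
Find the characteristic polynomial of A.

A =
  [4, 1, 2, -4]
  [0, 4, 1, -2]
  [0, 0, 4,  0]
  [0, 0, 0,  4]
x^4 - 16*x^3 + 96*x^2 - 256*x + 256

Expanding det(x·I − A) (e.g. by cofactor expansion or by noting that A is similar to its Jordan form J, which has the same characteristic polynomial as A) gives
  χ_A(x) = x^4 - 16*x^3 + 96*x^2 - 256*x + 256
which factors as (x - 4)^4. The eigenvalues (with algebraic multiplicities) are λ = 4 with multiplicity 4.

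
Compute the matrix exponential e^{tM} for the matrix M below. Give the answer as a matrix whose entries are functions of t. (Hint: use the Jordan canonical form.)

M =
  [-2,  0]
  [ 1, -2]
e^{tM} =
  [exp(-2*t), 0]
  [t*exp(-2*t), exp(-2*t)]

Strategy: write M = P · J · P⁻¹ where J is a Jordan canonical form, so e^{tM} = P · e^{tJ} · P⁻¹, and e^{tJ} can be computed block-by-block.

M has Jordan form
J =
  [-2,  1]
  [ 0, -2]
(up to reordering of blocks).

Per-block formulas:
  For a 2×2 Jordan block J_2(-2): exp(t · J_2(-2)) = e^(-2t)·(I + t·N), where N is the 2×2 nilpotent shift.

After assembling e^{tJ} and conjugating by P, we get:

e^{tM} =
  [exp(-2*t), 0]
  [t*exp(-2*t), exp(-2*t)]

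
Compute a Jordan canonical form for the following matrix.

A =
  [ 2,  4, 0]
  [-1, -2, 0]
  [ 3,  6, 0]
J_2(0) ⊕ J_1(0)

The characteristic polynomial is
  det(x·I − A) = x^3

Eigenvalues and multiplicities (the geometric multiplicity of λ is n − rank(A − λI), which equals the number of Jordan blocks for λ):
  λ = 0: algebraic multiplicity = 3, geometric multiplicity = 2

Determining the block sizes for each eigenvalue:
  λ = 0: 2 blocks summing to 3 forces exactly one block of size 2 and the rest size 1 → block sizes [2, 1]

Assembling the blocks gives a Jordan form
J =
  [0, 1, 0]
  [0, 0, 0]
  [0, 0, 0]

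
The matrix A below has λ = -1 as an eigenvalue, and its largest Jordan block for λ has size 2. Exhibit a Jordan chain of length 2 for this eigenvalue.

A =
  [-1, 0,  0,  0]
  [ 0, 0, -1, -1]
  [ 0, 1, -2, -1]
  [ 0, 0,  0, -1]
A Jordan chain for λ = -1 of length 2:
v_1 = (0, 1, 1, 0)ᵀ
v_2 = (0, 1, 0, 0)ᵀ

Let N = A − (-1)·I. We want v_2 with N^2 v_2 = 0 but N^1 v_2 ≠ 0; then v_{j-1} := N · v_j for j = 2, …, 2.

Pick v_2 = (0, 1, 0, 0)ᵀ.
Then v_1 = N · v_2 = (0, 1, 1, 0)ᵀ.

Sanity check: (A − (-1)·I) v_1 = (0, 0, 0, 0)ᵀ = 0. ✓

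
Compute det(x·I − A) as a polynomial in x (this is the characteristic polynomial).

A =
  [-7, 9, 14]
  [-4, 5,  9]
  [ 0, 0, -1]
x^3 + 3*x^2 + 3*x + 1

Expanding det(x·I − A) (e.g. by cofactor expansion or by noting that A is similar to its Jordan form J, which has the same characteristic polynomial as A) gives
  χ_A(x) = x^3 + 3*x^2 + 3*x + 1
which factors as (x + 1)^3. The eigenvalues (with algebraic multiplicities) are λ = -1 with multiplicity 3.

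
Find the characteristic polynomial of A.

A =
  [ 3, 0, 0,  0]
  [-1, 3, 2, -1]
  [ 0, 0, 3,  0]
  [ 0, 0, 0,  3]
x^4 - 12*x^3 + 54*x^2 - 108*x + 81

Expanding det(x·I − A) (e.g. by cofactor expansion or by noting that A is similar to its Jordan form J, which has the same characteristic polynomial as A) gives
  χ_A(x) = x^4 - 12*x^3 + 54*x^2 - 108*x + 81
which factors as (x - 3)^4. The eigenvalues (with algebraic multiplicities) are λ = 3 with multiplicity 4.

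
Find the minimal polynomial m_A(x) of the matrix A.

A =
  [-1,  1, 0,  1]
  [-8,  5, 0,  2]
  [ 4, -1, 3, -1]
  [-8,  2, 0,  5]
x^2 - 6*x + 9

The characteristic polynomial is χ_A(x) = (x - 3)^4, so the eigenvalues are known. The minimal polynomial is
  m_A(x) = Π_λ (x − λ)^{k_λ}
where k_λ is the size of the *largest* Jordan block for λ (equivalently, the smallest k with (A − λI)^k v = 0 for every generalised eigenvector v of λ).

  λ = 3: largest Jordan block has size 2, contributing (x − 3)^2

So m_A(x) = (x - 3)^2 = x^2 - 6*x + 9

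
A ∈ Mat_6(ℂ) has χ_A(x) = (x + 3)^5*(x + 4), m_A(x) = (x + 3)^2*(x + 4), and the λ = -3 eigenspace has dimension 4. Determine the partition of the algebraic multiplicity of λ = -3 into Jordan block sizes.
Block sizes for λ = -3: [2, 1, 1, 1]

Step 1 — from the characteristic polynomial, algebraic multiplicity of λ = -3 is 5. From dim ker(A − (-3)·I) = 4, there are exactly 4 Jordan blocks for λ = -3.
Step 2 — from the minimal polynomial, the factor (x + 3)^2 tells us the largest block for λ = -3 has size 2.
Step 3 — with total size 5, 4 blocks, and largest block 2, the block sizes (in nonincreasing order) are [2, 1, 1, 1].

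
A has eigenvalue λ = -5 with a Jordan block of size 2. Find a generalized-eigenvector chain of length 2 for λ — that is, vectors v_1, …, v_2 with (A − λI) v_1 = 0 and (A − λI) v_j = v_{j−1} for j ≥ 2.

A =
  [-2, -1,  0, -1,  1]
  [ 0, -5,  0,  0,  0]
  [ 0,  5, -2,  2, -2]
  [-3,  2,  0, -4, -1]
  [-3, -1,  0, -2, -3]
A Jordan chain for λ = -5 of length 2:
v_1 = (0, 0, 0, 1, 1)ᵀ
v_2 = (0, 1, -1, -1, 0)ᵀ

Let N = A − (-5)·I. We want v_2 with N^2 v_2 = 0 but N^1 v_2 ≠ 0; then v_{j-1} := N · v_j for j = 2, …, 2.

Pick v_2 = (0, 1, -1, -1, 0)ᵀ.
Then v_1 = N · v_2 = (0, 0, 0, 1, 1)ᵀ.

Sanity check: (A − (-5)·I) v_1 = (0, 0, 0, 0, 0)ᵀ = 0. ✓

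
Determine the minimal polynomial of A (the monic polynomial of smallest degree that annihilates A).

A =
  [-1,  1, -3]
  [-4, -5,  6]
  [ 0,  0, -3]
x^2 + 6*x + 9

The characteristic polynomial is χ_A(x) = (x + 3)^3, so the eigenvalues are known. The minimal polynomial is
  m_A(x) = Π_λ (x − λ)^{k_λ}
where k_λ is the size of the *largest* Jordan block for λ (equivalently, the smallest k with (A − λI)^k v = 0 for every generalised eigenvector v of λ).

  λ = -3: largest Jordan block has size 2, contributing (x + 3)^2

So m_A(x) = (x + 3)^2 = x^2 + 6*x + 9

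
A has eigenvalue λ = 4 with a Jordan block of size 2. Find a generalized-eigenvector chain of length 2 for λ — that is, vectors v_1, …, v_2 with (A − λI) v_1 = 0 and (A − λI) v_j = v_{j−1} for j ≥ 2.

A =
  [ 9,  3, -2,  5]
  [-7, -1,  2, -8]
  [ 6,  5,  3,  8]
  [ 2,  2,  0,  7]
A Jordan chain for λ = 4 of length 2:
v_1 = (-1, 1, -1, 0)ᵀ
v_2 = (0, 3, 0, -2)ᵀ

Let N = A − (4)·I. We want v_2 with N^2 v_2 = 0 but N^1 v_2 ≠ 0; then v_{j-1} := N · v_j for j = 2, …, 2.

Pick v_2 = (0, 3, 0, -2)ᵀ.
Then v_1 = N · v_2 = (-1, 1, -1, 0)ᵀ.

Sanity check: (A − (4)·I) v_1 = (0, 0, 0, 0)ᵀ = 0. ✓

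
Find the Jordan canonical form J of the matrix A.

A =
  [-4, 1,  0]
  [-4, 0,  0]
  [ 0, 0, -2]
J_2(-2) ⊕ J_1(-2)

The characteristic polynomial is
  det(x·I − A) = x^3 + 6*x^2 + 12*x + 8 = (x + 2)^3

Eigenvalues and multiplicities (the geometric multiplicity of λ is n − rank(A − λI), which equals the number of Jordan blocks for λ):
  λ = -2: algebraic multiplicity = 3, geometric multiplicity = 2

Determining the block sizes for each eigenvalue:
  λ = -2: 2 blocks summing to 3 forces exactly one block of size 2 and the rest size 1 → block sizes [2, 1]

Assembling the blocks gives a Jordan form
J =
  [-2,  1,  0]
  [ 0, -2,  0]
  [ 0,  0, -2]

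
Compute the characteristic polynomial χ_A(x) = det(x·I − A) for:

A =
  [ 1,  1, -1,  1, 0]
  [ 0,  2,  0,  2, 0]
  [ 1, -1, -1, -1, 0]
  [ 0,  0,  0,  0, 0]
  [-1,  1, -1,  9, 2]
x^5 - 4*x^4 + 4*x^3

Expanding det(x·I − A) (e.g. by cofactor expansion or by noting that A is similar to its Jordan form J, which has the same characteristic polynomial as A) gives
  χ_A(x) = x^5 - 4*x^4 + 4*x^3
which factors as x^3*(x - 2)^2. The eigenvalues (with algebraic multiplicities) are λ = 0 with multiplicity 3, λ = 2 with multiplicity 2.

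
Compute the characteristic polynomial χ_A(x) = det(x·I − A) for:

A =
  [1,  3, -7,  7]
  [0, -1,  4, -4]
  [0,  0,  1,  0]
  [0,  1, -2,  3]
x^4 - 4*x^3 + 6*x^2 - 4*x + 1

Expanding det(x·I − A) (e.g. by cofactor expansion or by noting that A is similar to its Jordan form J, which has the same characteristic polynomial as A) gives
  χ_A(x) = x^4 - 4*x^3 + 6*x^2 - 4*x + 1
which factors as (x - 1)^4. The eigenvalues (with algebraic multiplicities) are λ = 1 with multiplicity 4.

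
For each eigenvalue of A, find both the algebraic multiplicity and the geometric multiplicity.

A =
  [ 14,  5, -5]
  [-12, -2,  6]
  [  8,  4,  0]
λ = 4: alg = 3, geom = 2

Step 1 — factor the characteristic polynomial to read off the algebraic multiplicities:
  χ_A(x) = (x - 4)^3

Step 2 — compute geometric multiplicities via the rank-nullity identity g(λ) = n − rank(A − λI):
  rank(A − (4)·I) = 1, so dim ker(A − (4)·I) = n − 1 = 2

Summary:
  λ = 4: algebraic multiplicity = 3, geometric multiplicity = 2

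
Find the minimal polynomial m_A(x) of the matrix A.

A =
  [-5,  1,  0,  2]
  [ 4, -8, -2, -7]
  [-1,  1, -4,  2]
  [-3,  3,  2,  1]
x^3 + 12*x^2 + 48*x + 64

The characteristic polynomial is χ_A(x) = (x + 4)^4, so the eigenvalues are known. The minimal polynomial is
  m_A(x) = Π_λ (x − λ)^{k_λ}
where k_λ is the size of the *largest* Jordan block for λ (equivalently, the smallest k with (A − λI)^k v = 0 for every generalised eigenvector v of λ).

  λ = -4: largest Jordan block has size 3, contributing (x + 4)^3

So m_A(x) = (x + 4)^3 = x^3 + 12*x^2 + 48*x + 64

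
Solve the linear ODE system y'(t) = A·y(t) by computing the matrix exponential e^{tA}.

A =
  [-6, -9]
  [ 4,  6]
e^{tA} =
  [1 - 6*t, -9*t]
  [4*t, 6*t + 1]

Strategy: write A = P · J · P⁻¹ where J is a Jordan canonical form, so e^{tA} = P · e^{tJ} · P⁻¹, and e^{tJ} can be computed block-by-block.

A has Jordan form
J =
  [0, 1]
  [0, 0]
(up to reordering of blocks).

Per-block formulas:
  For a 2×2 Jordan block J_2(0): exp(t · J_2(0)) = e^(0t)·(I + t·N), where N is the 2×2 nilpotent shift.

After assembling e^{tJ} and conjugating by P, we get:

e^{tA} =
  [1 - 6*t, -9*t]
  [4*t, 6*t + 1]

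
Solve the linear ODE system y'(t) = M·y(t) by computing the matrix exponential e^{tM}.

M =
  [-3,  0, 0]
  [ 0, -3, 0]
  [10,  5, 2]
e^{tM} =
  [exp(-3*t), 0, 0]
  [0, exp(-3*t), 0]
  [2*exp(2*t) - 2*exp(-3*t), exp(2*t) - exp(-3*t), exp(2*t)]

Strategy: write M = P · J · P⁻¹ where J is a Jordan canonical form, so e^{tM} = P · e^{tJ} · P⁻¹, and e^{tJ} can be computed block-by-block.

M has Jordan form
J =
  [-3,  0, 0]
  [ 0, -3, 0]
  [ 0,  0, 2]
(up to reordering of blocks).

Per-block formulas:
  For a 1×1 block at λ = -3: exp(t · [-3]) = [e^(-3t)].
  For a 1×1 block at λ = 2: exp(t · [2]) = [e^(2t)].

After assembling e^{tJ} and conjugating by P, we get:

e^{tM} =
  [exp(-3*t), 0, 0]
  [0, exp(-3*t), 0]
  [2*exp(2*t) - 2*exp(-3*t), exp(2*t) - exp(-3*t), exp(2*t)]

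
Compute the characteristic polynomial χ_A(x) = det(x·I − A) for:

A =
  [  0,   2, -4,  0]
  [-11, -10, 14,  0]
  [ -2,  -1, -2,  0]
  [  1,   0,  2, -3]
x^4 + 15*x^3 + 84*x^2 + 208*x + 192

Expanding det(x·I − A) (e.g. by cofactor expansion or by noting that A is similar to its Jordan form J, which has the same characteristic polynomial as A) gives
  χ_A(x) = x^4 + 15*x^3 + 84*x^2 + 208*x + 192
which factors as (x + 3)*(x + 4)^3. The eigenvalues (with algebraic multiplicities) are λ = -4 with multiplicity 3, λ = -3 with multiplicity 1.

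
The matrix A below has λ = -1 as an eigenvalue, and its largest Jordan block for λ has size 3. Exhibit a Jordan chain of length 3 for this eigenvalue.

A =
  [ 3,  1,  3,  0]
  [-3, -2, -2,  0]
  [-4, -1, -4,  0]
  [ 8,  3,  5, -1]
A Jordan chain for λ = -1 of length 3:
v_1 = (1, -1, -1, 3)ᵀ
v_2 = (4, -3, -4, 8)ᵀ
v_3 = (1, 0, 0, 0)ᵀ

Let N = A − (-1)·I. We want v_3 with N^3 v_3 = 0 but N^2 v_3 ≠ 0; then v_{j-1} := N · v_j for j = 3, …, 2.

Pick v_3 = (1, 0, 0, 0)ᵀ.
Then v_2 = N · v_3 = (4, -3, -4, 8)ᵀ.
Then v_1 = N · v_2 = (1, -1, -1, 3)ᵀ.

Sanity check: (A − (-1)·I) v_1 = (0, 0, 0, 0)ᵀ = 0. ✓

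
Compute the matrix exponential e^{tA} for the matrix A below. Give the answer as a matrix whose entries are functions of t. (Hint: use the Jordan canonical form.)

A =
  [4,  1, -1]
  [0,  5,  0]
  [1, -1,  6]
e^{tA} =
  [-t*exp(5*t) + exp(5*t), t*exp(5*t), -t*exp(5*t)]
  [0, exp(5*t), 0]
  [t*exp(5*t), -t*exp(5*t), t*exp(5*t) + exp(5*t)]

Strategy: write A = P · J · P⁻¹ where J is a Jordan canonical form, so e^{tA} = P · e^{tJ} · P⁻¹, and e^{tJ} can be computed block-by-block.

A has Jordan form
J =
  [5, 1, 0]
  [0, 5, 0]
  [0, 0, 5]
(up to reordering of blocks).

Per-block formulas:
  For a 1×1 block at λ = 5: exp(t · [5]) = [e^(5t)].
  For a 2×2 Jordan block J_2(5): exp(t · J_2(5)) = e^(5t)·(I + t·N), where N is the 2×2 nilpotent shift.

After assembling e^{tJ} and conjugating by P, we get:

e^{tA} =
  [-t*exp(5*t) + exp(5*t), t*exp(5*t), -t*exp(5*t)]
  [0, exp(5*t), 0]
  [t*exp(5*t), -t*exp(5*t), t*exp(5*t) + exp(5*t)]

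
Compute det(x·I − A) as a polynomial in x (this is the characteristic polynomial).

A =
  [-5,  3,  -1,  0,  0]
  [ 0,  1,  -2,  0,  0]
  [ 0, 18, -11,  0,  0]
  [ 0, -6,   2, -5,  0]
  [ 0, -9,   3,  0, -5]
x^5 + 25*x^4 + 250*x^3 + 1250*x^2 + 3125*x + 3125

Expanding det(x·I − A) (e.g. by cofactor expansion or by noting that A is similar to its Jordan form J, which has the same characteristic polynomial as A) gives
  χ_A(x) = x^5 + 25*x^4 + 250*x^3 + 1250*x^2 + 3125*x + 3125
which factors as (x + 5)^5. The eigenvalues (with algebraic multiplicities) are λ = -5 with multiplicity 5.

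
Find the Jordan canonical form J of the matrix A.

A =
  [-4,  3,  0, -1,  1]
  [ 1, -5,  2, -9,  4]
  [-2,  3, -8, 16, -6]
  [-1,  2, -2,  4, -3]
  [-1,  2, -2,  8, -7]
J_3(-4) ⊕ J_2(-4)

The characteristic polynomial is
  det(x·I − A) = x^5 + 20*x^4 + 160*x^3 + 640*x^2 + 1280*x + 1024 = (x + 4)^5

Eigenvalues and multiplicities (the geometric multiplicity of λ is n − rank(A − λI), which equals the number of Jordan blocks for λ):
  λ = -4: algebraic multiplicity = 5, geometric multiplicity = 2

Determining the block sizes for each eigenvalue:
  λ = -4: with am = 5 and gm = 2, the partition is not yet determined (e.g. several partitions of 5 into 2 parts exist). Let N = A − (-4)·I. Computing rank(N^1) = 3, rank(N^2) = 1, rank(N^3) = 0; the number of blocks of size ≥ j is rank(N^{j−1}) − rank(N^j), giving [2, 2, 1]. So we have 1 block(s) of size 3, 1 block(s) of size 2 → block sizes [3, 2]

Assembling the blocks gives a Jordan form
J =
  [-4,  1,  0,  0,  0]
  [ 0, -4,  1,  0,  0]
  [ 0,  0, -4,  0,  0]
  [ 0,  0,  0, -4,  1]
  [ 0,  0,  0,  0, -4]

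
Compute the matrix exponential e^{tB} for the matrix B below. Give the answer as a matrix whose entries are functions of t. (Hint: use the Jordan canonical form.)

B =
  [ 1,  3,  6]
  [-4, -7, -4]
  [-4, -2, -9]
e^{tB} =
  [6*t*exp(-5*t) + exp(-5*t), 3*t*exp(-5*t), 6*t*exp(-5*t)]
  [-4*t*exp(-5*t), -2*t*exp(-5*t) + exp(-5*t), -4*t*exp(-5*t)]
  [-4*t*exp(-5*t), -2*t*exp(-5*t), -4*t*exp(-5*t) + exp(-5*t)]

Strategy: write B = P · J · P⁻¹ where J is a Jordan canonical form, so e^{tB} = P · e^{tJ} · P⁻¹, and e^{tJ} can be computed block-by-block.

B has Jordan form
J =
  [-5,  1,  0]
  [ 0, -5,  0]
  [ 0,  0, -5]
(up to reordering of blocks).

Per-block formulas:
  For a 2×2 Jordan block J_2(-5): exp(t · J_2(-5)) = e^(-5t)·(I + t·N), where N is the 2×2 nilpotent shift.
  For a 1×1 block at λ = -5: exp(t · [-5]) = [e^(-5t)].

After assembling e^{tJ} and conjugating by P, we get:

e^{tB} =
  [6*t*exp(-5*t) + exp(-5*t), 3*t*exp(-5*t), 6*t*exp(-5*t)]
  [-4*t*exp(-5*t), -2*t*exp(-5*t) + exp(-5*t), -4*t*exp(-5*t)]
  [-4*t*exp(-5*t), -2*t*exp(-5*t), -4*t*exp(-5*t) + exp(-5*t)]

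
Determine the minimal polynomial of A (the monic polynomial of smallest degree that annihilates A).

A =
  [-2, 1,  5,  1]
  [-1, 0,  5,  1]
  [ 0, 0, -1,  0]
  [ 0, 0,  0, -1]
x^2 + 2*x + 1

The characteristic polynomial is χ_A(x) = (x + 1)^4, so the eigenvalues are known. The minimal polynomial is
  m_A(x) = Π_λ (x − λ)^{k_λ}
where k_λ is the size of the *largest* Jordan block for λ (equivalently, the smallest k with (A − λI)^k v = 0 for every generalised eigenvector v of λ).

  λ = -1: largest Jordan block has size 2, contributing (x + 1)^2

So m_A(x) = (x + 1)^2 = x^2 + 2*x + 1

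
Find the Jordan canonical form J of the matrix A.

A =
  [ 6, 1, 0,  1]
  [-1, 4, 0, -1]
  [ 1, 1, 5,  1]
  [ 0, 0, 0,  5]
J_2(5) ⊕ J_1(5) ⊕ J_1(5)

The characteristic polynomial is
  det(x·I − A) = x^4 - 20*x^3 + 150*x^2 - 500*x + 625 = (x - 5)^4

Eigenvalues and multiplicities (the geometric multiplicity of λ is n − rank(A − λI), which equals the number of Jordan blocks for λ):
  λ = 5: algebraic multiplicity = 4, geometric multiplicity = 3

Determining the block sizes for each eigenvalue:
  λ = 5: 3 blocks summing to 4 forces exactly one block of size 2 and the rest size 1 → block sizes [2, 1, 1]

Assembling the blocks gives a Jordan form
J =
  [5, 1, 0, 0]
  [0, 5, 0, 0]
  [0, 0, 5, 0]
  [0, 0, 0, 5]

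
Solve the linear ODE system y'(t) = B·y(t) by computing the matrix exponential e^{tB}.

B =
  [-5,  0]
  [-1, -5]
e^{tB} =
  [exp(-5*t), 0]
  [-t*exp(-5*t), exp(-5*t)]

Strategy: write B = P · J · P⁻¹ where J is a Jordan canonical form, so e^{tB} = P · e^{tJ} · P⁻¹, and e^{tJ} can be computed block-by-block.

B has Jordan form
J =
  [-5,  1]
  [ 0, -5]
(up to reordering of blocks).

Per-block formulas:
  For a 2×2 Jordan block J_2(-5): exp(t · J_2(-5)) = e^(-5t)·(I + t·N), where N is the 2×2 nilpotent shift.

After assembling e^{tJ} and conjugating by P, we get:

e^{tB} =
  [exp(-5*t), 0]
  [-t*exp(-5*t), exp(-5*t)]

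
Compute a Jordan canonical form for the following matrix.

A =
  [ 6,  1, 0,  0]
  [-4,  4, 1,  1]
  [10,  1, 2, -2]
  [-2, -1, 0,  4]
J_3(4) ⊕ J_1(4)

The characteristic polynomial is
  det(x·I − A) = x^4 - 16*x^3 + 96*x^2 - 256*x + 256 = (x - 4)^4

Eigenvalues and multiplicities (the geometric multiplicity of λ is n − rank(A − λI), which equals the number of Jordan blocks for λ):
  λ = 4: algebraic multiplicity = 4, geometric multiplicity = 2

Determining the block sizes for each eigenvalue:
  λ = 4: with am = 4 and gm = 2, the partition is not yet determined (e.g. several partitions of 4 into 2 parts exist). Let N = A − (4)·I. Computing rank(N^1) = 2, rank(N^2) = 1, rank(N^3) = 0; the number of blocks of size ≥ j is rank(N^{j−1}) − rank(N^j), giving [2, 1, 1]. So we have 1 block(s) of size 3, 1 block(s) of size 1 → block sizes [3, 1]

Assembling the blocks gives a Jordan form
J =
  [4, 1, 0, 0]
  [0, 4, 1, 0]
  [0, 0, 4, 0]
  [0, 0, 0, 4]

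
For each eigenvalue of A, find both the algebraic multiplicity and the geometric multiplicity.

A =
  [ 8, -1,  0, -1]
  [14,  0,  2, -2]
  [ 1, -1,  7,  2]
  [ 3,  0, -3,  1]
λ = 4: alg = 4, geom = 2

Step 1 — factor the characteristic polynomial to read off the algebraic multiplicities:
  χ_A(x) = (x - 4)^4

Step 2 — compute geometric multiplicities via the rank-nullity identity g(λ) = n − rank(A − λI):
  rank(A − (4)·I) = 2, so dim ker(A − (4)·I) = n − 2 = 2

Summary:
  λ = 4: algebraic multiplicity = 4, geometric multiplicity = 2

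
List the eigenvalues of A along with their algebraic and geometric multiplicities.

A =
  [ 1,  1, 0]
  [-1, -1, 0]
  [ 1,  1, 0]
λ = 0: alg = 3, geom = 2

Step 1 — factor the characteristic polynomial to read off the algebraic multiplicities:
  χ_A(x) = x^3

Step 2 — compute geometric multiplicities via the rank-nullity identity g(λ) = n − rank(A − λI):
  rank(A − (0)·I) = 1, so dim ker(A − (0)·I) = n − 1 = 2

Summary:
  λ = 0: algebraic multiplicity = 3, geometric multiplicity = 2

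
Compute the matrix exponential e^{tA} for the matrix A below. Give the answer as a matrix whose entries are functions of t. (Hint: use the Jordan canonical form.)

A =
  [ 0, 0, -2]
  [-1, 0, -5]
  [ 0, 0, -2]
e^{tA} =
  [1, 0, -1 + exp(-2*t)]
  [-t, 1, t - 3 + 3*exp(-2*t)]
  [0, 0, exp(-2*t)]

Strategy: write A = P · J · P⁻¹ where J is a Jordan canonical form, so e^{tA} = P · e^{tJ} · P⁻¹, and e^{tJ} can be computed block-by-block.

A has Jordan form
J =
  [-2, 0, 0]
  [ 0, 0, 1]
  [ 0, 0, 0]
(up to reordering of blocks).

Per-block formulas:
  For a 1×1 block at λ = -2: exp(t · [-2]) = [e^(-2t)].
  For a 2×2 Jordan block J_2(0): exp(t · J_2(0)) = e^(0t)·(I + t·N), where N is the 2×2 nilpotent shift.

After assembling e^{tJ} and conjugating by P, we get:

e^{tA} =
  [1, 0, -1 + exp(-2*t)]
  [-t, 1, t - 3 + 3*exp(-2*t)]
  [0, 0, exp(-2*t)]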